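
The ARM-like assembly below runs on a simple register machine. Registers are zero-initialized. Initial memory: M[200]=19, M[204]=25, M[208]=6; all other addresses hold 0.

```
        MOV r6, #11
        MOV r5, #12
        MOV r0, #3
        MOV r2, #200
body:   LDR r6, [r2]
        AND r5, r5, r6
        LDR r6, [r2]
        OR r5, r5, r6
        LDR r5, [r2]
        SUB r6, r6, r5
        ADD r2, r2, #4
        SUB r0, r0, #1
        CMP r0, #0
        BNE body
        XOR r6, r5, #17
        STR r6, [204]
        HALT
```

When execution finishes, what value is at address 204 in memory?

MOV r6, #11 → r6=11
MOV r5, #12 → r5=12
MOV r0, #3 → r0=3
MOV r2, #200 → r2=200
LDR r6, [r2] → r6=M[200]=19
AND r5, r5, r6 → r5=12&19=0
LDR r6, [r2] → r6=M[200]=19
OR r5, r5, r6 → r5=0|19=19
LDR r5, [r2] → r5=M[200]=19
SUB r6, r6, r5 → r6=19-19=0
ADD r2, r2, #4 → r2=200+4=204
SUB r0, r0, #1 → r0=3-1=2
CMP r0, #0  (cmp 2,0)
BNE body: taken
LDR r6, [r2] → r6=M[204]=25
AND r5, r5, r6 → r5=19&25=17
LDR r6, [r2] → r6=M[204]=25
OR r5, r5, r6 → r5=17|25=25
LDR r5, [r2] → r5=M[204]=25
SUB r6, r6, r5 → r6=25-25=0
ADD r2, r2, #4 → r2=204+4=208
SUB r0, r0, #1 → r0=2-1=1
CMP r0, #0  (cmp 1,0)
BNE body: taken
LDR r6, [r2] → r6=M[208]=6
AND r5, r5, r6 → r5=25&6=0
LDR r6, [r2] → r6=M[208]=6
OR r5, r5, r6 → r5=0|6=6
LDR r5, [r2] → r5=M[208]=6
SUB r6, r6, r5 → r6=6-6=0
ADD r2, r2, #4 → r2=208+4=212
SUB r0, r0, #1 → r0=1-1=0
CMP r0, #0  (cmp 0,0)
BNE body: not taken
XOR r6, r5, #17 → r6=6^17=23
STR r6, [204] → M[204]=23
halt.

23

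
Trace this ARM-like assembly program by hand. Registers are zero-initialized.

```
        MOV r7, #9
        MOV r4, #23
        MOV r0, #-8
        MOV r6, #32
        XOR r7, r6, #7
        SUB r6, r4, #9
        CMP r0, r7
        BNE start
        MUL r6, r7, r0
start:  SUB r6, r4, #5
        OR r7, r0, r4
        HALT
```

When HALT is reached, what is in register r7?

-1

MOV r7, #9 → r7=9
MOV r4, #23 → r4=23
MOV r0, #-8 → r0=-8
MOV r6, #32 → r6=32
XOR r7, r6, #7 → r7=32^7=39
SUB r6, r4, #9 → r6=23-9=14
CMP r0, r7  (cmp -8,39)
BNE start: taken
SUB r6, r4, #5 → r6=23-5=18
OR r7, r0, r4 → r7=(-8)|23=-1
halt.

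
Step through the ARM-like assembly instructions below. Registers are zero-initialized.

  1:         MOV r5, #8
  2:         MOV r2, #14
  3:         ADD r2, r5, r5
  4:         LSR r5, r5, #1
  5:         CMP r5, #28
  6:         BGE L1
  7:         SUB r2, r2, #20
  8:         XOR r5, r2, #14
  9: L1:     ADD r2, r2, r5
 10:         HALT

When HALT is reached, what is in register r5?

-14

r5=8
r2=14
r2=8+8=16
r5=8>>1=4
CMP r5, #28  (cmp 4,28)
BGE L1: not taken
r2=16-20=-4
r5=(-4)^14=-14
r2=(-4)+(-14)=-18
halt.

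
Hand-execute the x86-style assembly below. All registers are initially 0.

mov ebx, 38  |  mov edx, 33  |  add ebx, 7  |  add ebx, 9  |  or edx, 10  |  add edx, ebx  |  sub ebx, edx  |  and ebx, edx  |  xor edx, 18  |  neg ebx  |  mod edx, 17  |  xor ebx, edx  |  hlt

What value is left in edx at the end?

13

ebx=38
edx=33
ebx=38+7=45
ebx=45+9=54
edx=33|10=43
edx=43+54=97
ebx=54-97=-43
ebx=(-43)&97=65
edx=97^18=115
ebx=-(65)=-65
edx=115%17=13
ebx=(-65)^13=-78
halt.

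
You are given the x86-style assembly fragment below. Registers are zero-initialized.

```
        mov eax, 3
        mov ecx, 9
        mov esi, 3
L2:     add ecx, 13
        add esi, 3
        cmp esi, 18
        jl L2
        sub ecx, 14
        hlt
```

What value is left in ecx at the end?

mov eax, 3 → eax=3
mov ecx, 9 → ecx=9
mov esi, 3 → esi=3
add ecx, 13 → ecx=9+13=22
add esi, 3 → esi=3+3=6
cmp esi, 18  (cmp 6,18)
jl L2: taken
add ecx, 13 → ecx=22+13=35
add esi, 3 → esi=6+3=9
cmp esi, 18  (cmp 9,18)
jl L2: taken
add ecx, 13 → ecx=35+13=48
add esi, 3 → esi=9+3=12
cmp esi, 18  (cmp 12,18)
jl L2: taken
add ecx, 13 → ecx=48+13=61
add esi, 3 → esi=12+3=15
cmp esi, 18  (cmp 15,18)
jl L2: taken
add ecx, 13 → ecx=61+13=74
add esi, 3 → esi=15+3=18
cmp esi, 18  (cmp 18,18)
jl L2: not taken
sub ecx, 14 → ecx=74-14=60
halt.

60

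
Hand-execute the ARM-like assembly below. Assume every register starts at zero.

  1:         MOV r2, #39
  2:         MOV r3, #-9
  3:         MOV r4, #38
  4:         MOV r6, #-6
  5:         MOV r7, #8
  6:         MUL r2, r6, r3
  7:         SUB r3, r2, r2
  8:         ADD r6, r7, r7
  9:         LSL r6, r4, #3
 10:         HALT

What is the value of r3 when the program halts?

r2=39
r3=-9
r4=38
r6=-6
r7=8
r2=(-6)*(-9)=54
r3=54-54=0
r6=8+8=16
r6=38<<3=304
halt.

0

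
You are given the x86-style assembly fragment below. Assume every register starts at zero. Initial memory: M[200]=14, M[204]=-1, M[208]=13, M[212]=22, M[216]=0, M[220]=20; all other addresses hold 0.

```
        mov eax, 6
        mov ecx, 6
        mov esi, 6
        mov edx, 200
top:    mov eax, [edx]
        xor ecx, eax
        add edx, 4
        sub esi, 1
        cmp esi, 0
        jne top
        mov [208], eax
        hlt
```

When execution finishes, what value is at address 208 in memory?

eax=6
ecx=6
esi=6
edx=200
eax=M[200]=14
ecx=6^14=8
edx=200+4=204
esi=6-1=5
cmp esi, 0  (cmp 5,0)
jne top: taken
eax=M[204]=-1
ecx=8^(-1)=-9
edx=204+4=208
esi=5-1=4
cmp esi, 0  (cmp 4,0)
jne top: taken
eax=M[208]=13
ecx=(-9)^13=-6
edx=208+4=212
esi=4-1=3
cmp esi, 0  (cmp 3,0)
jne top: taken
eax=M[212]=22
ecx=(-6)^22=-20
edx=212+4=216
esi=3-1=2
cmp esi, 0  (cmp 2,0)
jne top: taken
eax=M[216]=0
ecx=(-20)^0=-20
edx=216+4=220
esi=2-1=1
cmp esi, 0  (cmp 1,0)
jne top: taken
eax=M[220]=20
ecx=(-20)^20=-8
edx=220+4=224
esi=1-1=0
cmp esi, 0  (cmp 0,0)
jne top: not taken
mov [208], eax → M[208]=20
halt.

20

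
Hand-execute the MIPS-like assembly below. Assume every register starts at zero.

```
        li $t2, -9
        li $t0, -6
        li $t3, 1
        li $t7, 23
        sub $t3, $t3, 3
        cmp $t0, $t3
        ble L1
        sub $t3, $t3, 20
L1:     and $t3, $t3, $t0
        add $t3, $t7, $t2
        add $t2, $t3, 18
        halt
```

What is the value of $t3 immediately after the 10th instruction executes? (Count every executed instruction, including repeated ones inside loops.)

14

$t2=-9
$t0=-6
$t3=1
$t7=23
$t3=1-3=-2
cmp $t0, $t3  (cmp -6,-2)
ble L1: taken
$t3=(-2)&(-6)=-6
$t3=23+(-9)=14
$t2=14+18=32
After step 10: $t3 = 14.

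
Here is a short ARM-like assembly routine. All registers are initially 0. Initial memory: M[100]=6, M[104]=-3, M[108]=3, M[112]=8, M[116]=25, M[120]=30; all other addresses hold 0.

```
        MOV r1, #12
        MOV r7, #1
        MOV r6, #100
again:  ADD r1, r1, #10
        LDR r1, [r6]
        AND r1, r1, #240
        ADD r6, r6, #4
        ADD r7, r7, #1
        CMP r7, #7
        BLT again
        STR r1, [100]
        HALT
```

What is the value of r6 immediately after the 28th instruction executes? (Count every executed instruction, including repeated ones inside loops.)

MOV r1, #12 → r1=12
MOV r7, #1 → r7=1
MOV r6, #100 → r6=100
ADD r1, r1, #10 → r1=12+10=22
LDR r1, [r6] → r1=M[100]=6
AND r1, r1, #240 → r1=6&240=0
ADD r6, r6, #4 → r6=100+4=104
ADD r7, r7, #1 → r7=1+1=2
CMP r7, #7  (cmp 2,7)
BLT again: taken
ADD r1, r1, #10 → r1=0+10=10
LDR r1, [r6] → r1=M[104]=-3
AND r1, r1, #240 → r1=(-3)&240=240
ADD r6, r6, #4 → r6=104+4=108
ADD r7, r7, #1 → r7=2+1=3
CMP r7, #7  (cmp 3,7)
BLT again: taken
ADD r1, r1, #10 → r1=240+10=250
LDR r1, [r6] → r1=M[108]=3
AND r1, r1, #240 → r1=3&240=0
ADD r6, r6, #4 → r6=108+4=112
ADD r7, r7, #1 → r7=3+1=4
CMP r7, #7  (cmp 4,7)
BLT again: taken
ADD r1, r1, #10 → r1=0+10=10
LDR r1, [r6] → r1=M[112]=8
AND r1, r1, #240 → r1=8&240=0
ADD r6, r6, #4 → r6=112+4=116
After step 28: r6 = 116.

116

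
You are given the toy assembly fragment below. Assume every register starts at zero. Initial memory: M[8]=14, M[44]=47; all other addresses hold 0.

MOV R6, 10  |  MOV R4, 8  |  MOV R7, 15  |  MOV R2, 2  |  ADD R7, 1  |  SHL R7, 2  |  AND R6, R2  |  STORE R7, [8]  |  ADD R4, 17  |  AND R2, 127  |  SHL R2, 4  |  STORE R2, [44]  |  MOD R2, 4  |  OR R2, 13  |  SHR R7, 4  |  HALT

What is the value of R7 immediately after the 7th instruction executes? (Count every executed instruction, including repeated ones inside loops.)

R6=10
R4=8
R7=15
R2=2
R7=15+1=16
R7=16<<2=64
R6=10&2=2
After step 7: R7 = 64.

64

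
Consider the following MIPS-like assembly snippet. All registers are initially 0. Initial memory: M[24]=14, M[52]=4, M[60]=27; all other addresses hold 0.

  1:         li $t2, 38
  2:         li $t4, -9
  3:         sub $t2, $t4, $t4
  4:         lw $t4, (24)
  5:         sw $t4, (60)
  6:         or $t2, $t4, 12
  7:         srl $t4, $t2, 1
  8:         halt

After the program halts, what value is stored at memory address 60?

14

$t2=38
$t4=-9
$t2=(-9)-(-9)=0
$t4=M[24]=14
sw $t4, (60) → M[60]=14
$t2=14|12=14
$t4=14>>1=7
halt.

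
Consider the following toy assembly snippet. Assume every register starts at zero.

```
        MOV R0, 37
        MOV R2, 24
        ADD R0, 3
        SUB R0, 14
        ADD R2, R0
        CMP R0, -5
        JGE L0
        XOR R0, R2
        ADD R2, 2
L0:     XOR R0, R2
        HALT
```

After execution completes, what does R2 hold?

MOV R0, 37 → R0=37
MOV R2, 24 → R2=24
ADD R0, 3 → R0=37+3=40
SUB R0, 14 → R0=40-14=26
ADD R2, R0 → R2=24+26=50
CMP R0, -5  (cmp 26,-5)
JGE L0: taken
XOR R0, R2 → R0=26^50=40
halt.

50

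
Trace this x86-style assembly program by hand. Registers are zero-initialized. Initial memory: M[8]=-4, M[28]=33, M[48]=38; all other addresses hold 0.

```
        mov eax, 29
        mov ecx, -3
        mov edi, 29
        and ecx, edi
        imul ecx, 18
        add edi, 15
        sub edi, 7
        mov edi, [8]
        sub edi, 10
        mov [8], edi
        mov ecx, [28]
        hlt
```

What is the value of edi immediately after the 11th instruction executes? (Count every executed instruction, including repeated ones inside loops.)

-14

mov eax, 29 → eax=29
mov ecx, -3 → ecx=-3
mov edi, 29 → edi=29
and ecx, edi → ecx=(-3)&29=29
imul ecx, 18 → ecx=29*18=522
add edi, 15 → edi=29+15=44
sub edi, 7 → edi=44-7=37
mov edi, [8] → edi=M[8]=-4
sub edi, 10 → edi=(-4)-10=-14
mov [8], edi → M[8]=-14
mov ecx, [28] → ecx=M[28]=33
After step 11: edi = -14.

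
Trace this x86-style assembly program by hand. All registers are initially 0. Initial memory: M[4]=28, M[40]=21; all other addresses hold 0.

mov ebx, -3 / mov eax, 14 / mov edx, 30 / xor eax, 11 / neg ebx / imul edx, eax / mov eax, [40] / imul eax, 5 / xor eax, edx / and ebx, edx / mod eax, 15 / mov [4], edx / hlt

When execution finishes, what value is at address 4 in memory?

150

ebx=-3
eax=14
edx=30
eax=14^11=5
ebx=-(-3)=3
edx=30*5=150
eax=M[40]=21
eax=21*5=105
eax=105^150=255
ebx=3&150=2
eax=255%15=0
mov [4], edx → M[4]=150
halt.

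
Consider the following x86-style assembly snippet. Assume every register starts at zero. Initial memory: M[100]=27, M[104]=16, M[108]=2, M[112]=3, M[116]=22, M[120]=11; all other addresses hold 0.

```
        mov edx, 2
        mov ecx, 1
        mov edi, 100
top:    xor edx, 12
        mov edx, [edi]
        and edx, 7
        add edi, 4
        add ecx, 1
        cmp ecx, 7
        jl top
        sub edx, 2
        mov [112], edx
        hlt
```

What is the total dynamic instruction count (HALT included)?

after mov edx, 2: edx=2
after mov ecx, 1: ecx=1
after mov edi, 100: edi=100
after xor edx, 12: edx=2^12=14
after mov edx, [edi]: edx=M[100]=27
after and edx, 7: edx=27&7=3
after add edi, 4: edi=100+4=104
after add ecx, 1: ecx=1+1=2
cmp ecx, 7  (cmp 2,7)
jl top: taken
after xor edx, 12: edx=3^12=15
after mov edx, [edi]: edx=M[104]=16
after and edx, 7: edx=16&7=0
after add edi, 4: edi=104+4=108
after add ecx, 1: ecx=2+1=3
cmp ecx, 7  (cmp 3,7)
jl top: taken
after xor edx, 12: edx=0^12=12
after mov edx, [edi]: edx=M[108]=2
after and edx, 7: edx=2&7=2
after add edi, 4: edi=108+4=112
after add ecx, 1: ecx=3+1=4
cmp ecx, 7  (cmp 4,7)
jl top: taken
after xor edx, 12: edx=2^12=14
after mov edx, [edi]: edx=M[112]=3
after and edx, 7: edx=3&7=3
after add edi, 4: edi=112+4=116
after add ecx, 1: ecx=4+1=5
cmp ecx, 7  (cmp 5,7)
jl top: taken
after xor edx, 12: edx=3^12=15
after mov edx, [edi]: edx=M[116]=22
after and edx, 7: edx=22&7=6
after add edi, 4: edi=116+4=120
after add ecx, 1: ecx=5+1=6
cmp ecx, 7  (cmp 6,7)
jl top: taken
after xor edx, 12: edx=6^12=10
after mov edx, [edi]: edx=M[120]=11
after and edx, 7: edx=11&7=3
after add edi, 4: edi=120+4=124
after add ecx, 1: ecx=6+1=7
cmp ecx, 7  (cmp 7,7)
jl top: not taken
after sub edx, 2: edx=3-2=1
mov [112], edx → M[112]=1
halt.
Total executed instructions: 48.

48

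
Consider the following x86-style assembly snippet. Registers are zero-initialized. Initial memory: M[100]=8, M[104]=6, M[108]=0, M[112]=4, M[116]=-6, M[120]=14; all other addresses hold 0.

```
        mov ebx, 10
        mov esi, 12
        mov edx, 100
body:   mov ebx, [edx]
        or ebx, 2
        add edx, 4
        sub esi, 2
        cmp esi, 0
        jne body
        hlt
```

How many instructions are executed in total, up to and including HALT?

mov ebx, 10 → ebx=10
mov esi, 12 → esi=12
mov edx, 100 → edx=100
mov ebx, [edx] → ebx=M[100]=8
or ebx, 2 → ebx=8|2=10
add edx, 4 → edx=100+4=104
sub esi, 2 → esi=12-2=10
cmp esi, 0  (cmp 10,0)
jne body: taken
mov ebx, [edx] → ebx=M[104]=6
or ebx, 2 → ebx=6|2=6
add edx, 4 → edx=104+4=108
sub esi, 2 → esi=10-2=8
cmp esi, 0  (cmp 8,0)
jne body: taken
mov ebx, [edx] → ebx=M[108]=0
or ebx, 2 → ebx=0|2=2
add edx, 4 → edx=108+4=112
sub esi, 2 → esi=8-2=6
cmp esi, 0  (cmp 6,0)
jne body: taken
mov ebx, [edx] → ebx=M[112]=4
or ebx, 2 → ebx=4|2=6
add edx, 4 → edx=112+4=116
sub esi, 2 → esi=6-2=4
cmp esi, 0  (cmp 4,0)
jne body: taken
mov ebx, [edx] → ebx=M[116]=-6
or ebx, 2 → ebx=(-6)|2=-6
add edx, 4 → edx=116+4=120
sub esi, 2 → esi=4-2=2
cmp esi, 0  (cmp 2,0)
jne body: taken
mov ebx, [edx] → ebx=M[120]=14
or ebx, 2 → ebx=14|2=14
add edx, 4 → edx=120+4=124
sub esi, 2 → esi=2-2=0
cmp esi, 0  (cmp 0,0)
jne body: not taken
halt.
Total executed instructions: 40.

40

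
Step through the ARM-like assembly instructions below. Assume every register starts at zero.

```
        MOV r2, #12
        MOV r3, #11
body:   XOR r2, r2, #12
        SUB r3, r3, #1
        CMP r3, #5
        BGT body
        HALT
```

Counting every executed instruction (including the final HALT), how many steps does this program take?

27

after MOV r2, #12: r2=12
after MOV r3, #11: r3=11
after XOR r2, r2, #12: r2=12^12=0
after SUB r3, r3, #1: r3=11-1=10
CMP r3, #5  (cmp 10,5)
BGT body: taken
after XOR r2, r2, #12: r2=0^12=12
after SUB r3, r3, #1: r3=10-1=9
CMP r3, #5  (cmp 9,5)
BGT body: taken
after XOR r2, r2, #12: r2=12^12=0
after SUB r3, r3, #1: r3=9-1=8
CMP r3, #5  (cmp 8,5)
BGT body: taken
after XOR r2, r2, #12: r2=0^12=12
after SUB r3, r3, #1: r3=8-1=7
CMP r3, #5  (cmp 7,5)
BGT body: taken
after XOR r2, r2, #12: r2=12^12=0
after SUB r3, r3, #1: r3=7-1=6
CMP r3, #5  (cmp 6,5)
BGT body: taken
after XOR r2, r2, #12: r2=0^12=12
after SUB r3, r3, #1: r3=6-1=5
CMP r3, #5  (cmp 5,5)
BGT body: not taken
halt.
Total executed instructions: 27.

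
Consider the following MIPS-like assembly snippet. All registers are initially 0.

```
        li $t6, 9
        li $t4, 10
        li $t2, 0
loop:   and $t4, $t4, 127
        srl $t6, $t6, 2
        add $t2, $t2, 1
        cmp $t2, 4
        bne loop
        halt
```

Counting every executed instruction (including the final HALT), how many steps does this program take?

24

$t6=9
$t4=10
$t2=0
$t4=10&127=10
$t6=9>>2=2
$t2=0+1=1
cmp $t2, 4  (cmp 1,4)
bne loop: taken
$t4=10&127=10
$t6=2>>2=0
$t2=1+1=2
cmp $t2, 4  (cmp 2,4)
bne loop: taken
$t4=10&127=10
$t6=0>>2=0
$t2=2+1=3
cmp $t2, 4  (cmp 3,4)
bne loop: taken
$t4=10&127=10
$t6=0>>2=0
$t2=3+1=4
cmp $t2, 4  (cmp 4,4)
bne loop: not taken
halt.
Total executed instructions: 24.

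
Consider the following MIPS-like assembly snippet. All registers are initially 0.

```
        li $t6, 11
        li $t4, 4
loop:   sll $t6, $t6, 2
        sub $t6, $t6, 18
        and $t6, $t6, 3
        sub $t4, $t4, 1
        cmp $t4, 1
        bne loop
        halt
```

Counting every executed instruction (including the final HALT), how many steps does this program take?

li $t6, 11 → $t6=11
li $t4, 4 → $t4=4
sll $t6, $t6, 2 → $t6=11<<2=44
sub $t6, $t6, 18 → $t6=44-18=26
and $t6, $t6, 3 → $t6=26&3=2
sub $t4, $t4, 1 → $t4=4-1=3
cmp $t4, 1  (cmp 3,1)
bne loop: taken
sll $t6, $t6, 2 → $t6=2<<2=8
sub $t6, $t6, 18 → $t6=8-18=-10
and $t6, $t6, 3 → $t6=(-10)&3=2
sub $t4, $t4, 1 → $t4=3-1=2
cmp $t4, 1  (cmp 2,1)
bne loop: taken
sll $t6, $t6, 2 → $t6=2<<2=8
sub $t6, $t6, 18 → $t6=8-18=-10
and $t6, $t6, 3 → $t6=(-10)&3=2
sub $t4, $t4, 1 → $t4=2-1=1
cmp $t4, 1  (cmp 1,1)
bne loop: not taken
halt.
Total executed instructions: 21.

21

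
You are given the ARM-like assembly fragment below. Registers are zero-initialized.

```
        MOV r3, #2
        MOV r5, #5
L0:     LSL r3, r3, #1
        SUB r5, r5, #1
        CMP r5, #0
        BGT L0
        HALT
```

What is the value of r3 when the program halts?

MOV r3, #2 → r3=2
MOV r5, #5 → r5=5
LSL r3, r3, #1 → r3=2<<1=4
SUB r5, r5, #1 → r5=5-1=4
CMP r5, #0  (cmp 4,0)
BGT L0: taken
LSL r3, r3, #1 → r3=4<<1=8
SUB r5, r5, #1 → r5=4-1=3
CMP r5, #0  (cmp 3,0)
BGT L0: taken
LSL r3, r3, #1 → r3=8<<1=16
SUB r5, r5, #1 → r5=3-1=2
CMP r5, #0  (cmp 2,0)
BGT L0: taken
LSL r3, r3, #1 → r3=16<<1=32
SUB r5, r5, #1 → r5=2-1=1
CMP r5, #0  (cmp 1,0)
BGT L0: taken
LSL r3, r3, #1 → r3=32<<1=64
SUB r5, r5, #1 → r5=1-1=0
CMP r5, #0  (cmp 0,0)
BGT L0: not taken
halt.

64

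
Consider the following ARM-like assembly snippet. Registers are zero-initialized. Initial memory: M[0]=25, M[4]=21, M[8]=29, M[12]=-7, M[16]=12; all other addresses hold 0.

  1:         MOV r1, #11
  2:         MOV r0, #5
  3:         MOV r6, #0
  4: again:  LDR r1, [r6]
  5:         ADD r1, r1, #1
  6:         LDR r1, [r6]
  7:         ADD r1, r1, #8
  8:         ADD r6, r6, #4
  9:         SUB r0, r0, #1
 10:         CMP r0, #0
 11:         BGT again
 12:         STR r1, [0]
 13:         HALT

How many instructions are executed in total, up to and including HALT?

45

r1=11
r0=5
r6=0
r1=M[0]=25
r1=25+1=26
r1=M[0]=25
r1=25+8=33
r6=0+4=4
r0=5-1=4
CMP r0, #0  (cmp 4,0)
BGT again: taken
r1=M[4]=21
r1=21+1=22
r1=M[4]=21
r1=21+8=29
r6=4+4=8
r0=4-1=3
CMP r0, #0  (cmp 3,0)
BGT again: taken
r1=M[8]=29
r1=29+1=30
r1=M[8]=29
r1=29+8=37
r6=8+4=12
r0=3-1=2
CMP r0, #0  (cmp 2,0)
BGT again: taken
r1=M[12]=-7
r1=(-7)+1=-6
r1=M[12]=-7
r1=(-7)+8=1
r6=12+4=16
r0=2-1=1
CMP r0, #0  (cmp 1,0)
BGT again: taken
r1=M[16]=12
r1=12+1=13
r1=M[16]=12
r1=12+8=20
r6=16+4=20
r0=1-1=0
CMP r0, #0  (cmp 0,0)
BGT again: not taken
STR r1, [0] → M[0]=20
halt.
Total executed instructions: 45.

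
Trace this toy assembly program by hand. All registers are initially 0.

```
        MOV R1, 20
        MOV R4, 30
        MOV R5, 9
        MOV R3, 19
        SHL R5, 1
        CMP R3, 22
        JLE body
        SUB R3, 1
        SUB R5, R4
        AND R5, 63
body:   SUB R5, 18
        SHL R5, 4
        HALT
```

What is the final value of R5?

0

R1=20
R4=30
R5=9
R3=19
R5=9<<1=18
CMP R3, 22  (cmp 19,22)
JLE body: taken
R5=18-18=0
R5=0<<4=0
halt.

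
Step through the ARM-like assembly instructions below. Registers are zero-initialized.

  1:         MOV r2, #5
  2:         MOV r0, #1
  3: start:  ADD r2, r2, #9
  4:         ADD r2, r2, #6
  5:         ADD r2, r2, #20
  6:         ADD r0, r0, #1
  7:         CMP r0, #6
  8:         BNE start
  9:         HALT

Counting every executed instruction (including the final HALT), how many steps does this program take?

MOV r2, #5 → r2=5
MOV r0, #1 → r0=1
ADD r2, r2, #9 → r2=5+9=14
ADD r2, r2, #6 → r2=14+6=20
ADD r2, r2, #20 → r2=20+20=40
ADD r0, r0, #1 → r0=1+1=2
CMP r0, #6  (cmp 2,6)
BNE start: taken
ADD r2, r2, #9 → r2=40+9=49
ADD r2, r2, #6 → r2=49+6=55
ADD r2, r2, #20 → r2=55+20=75
ADD r0, r0, #1 → r0=2+1=3
CMP r0, #6  (cmp 3,6)
BNE start: taken
ADD r2, r2, #9 → r2=75+9=84
ADD r2, r2, #6 → r2=84+6=90
ADD r2, r2, #20 → r2=90+20=110
ADD r0, r0, #1 → r0=3+1=4
CMP r0, #6  (cmp 4,6)
BNE start: taken
ADD r2, r2, #9 → r2=110+9=119
ADD r2, r2, #6 → r2=119+6=125
ADD r2, r2, #20 → r2=125+20=145
ADD r0, r0, #1 → r0=4+1=5
CMP r0, #6  (cmp 5,6)
BNE start: taken
ADD r2, r2, #9 → r2=145+9=154
ADD r2, r2, #6 → r2=154+6=160
ADD r2, r2, #20 → r2=160+20=180
ADD r0, r0, #1 → r0=5+1=6
CMP r0, #6  (cmp 6,6)
BNE start: not taken
halt.
Total executed instructions: 33.

33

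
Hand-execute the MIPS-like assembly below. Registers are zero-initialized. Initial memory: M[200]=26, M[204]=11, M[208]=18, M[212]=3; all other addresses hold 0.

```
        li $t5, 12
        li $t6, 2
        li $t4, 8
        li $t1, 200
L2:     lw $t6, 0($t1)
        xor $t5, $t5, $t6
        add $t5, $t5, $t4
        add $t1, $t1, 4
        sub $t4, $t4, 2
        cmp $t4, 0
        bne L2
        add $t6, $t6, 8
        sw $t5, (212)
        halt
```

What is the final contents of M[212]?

16

after li $t5, 12: $t5=12
after li $t6, 2: $t6=2
after li $t4, 8: $t4=8
after li $t1, 200: $t1=200
after lw $t6, 0($t1): $t6=M[200]=26
after xor $t5, $t5, $t6: $t5=12^26=22
after add $t5, $t5, $t4: $t5=22+8=30
after add $t1, $t1, 4: $t1=200+4=204
after sub $t4, $t4, 2: $t4=8-2=6
cmp $t4, 0  (cmp 6,0)
bne L2: taken
after lw $t6, 0($t1): $t6=M[204]=11
after xor $t5, $t5, $t6: $t5=30^11=21
after add $t5, $t5, $t4: $t5=21+6=27
after add $t1, $t1, 4: $t1=204+4=208
after sub $t4, $t4, 2: $t4=6-2=4
cmp $t4, 0  (cmp 4,0)
bne L2: taken
after lw $t6, 0($t1): $t6=M[208]=18
after xor $t5, $t5, $t6: $t5=27^18=9
after add $t5, $t5, $t4: $t5=9+4=13
after add $t1, $t1, 4: $t1=208+4=212
after sub $t4, $t4, 2: $t4=4-2=2
cmp $t4, 0  (cmp 2,0)
bne L2: taken
after lw $t6, 0($t1): $t6=M[212]=3
after xor $t5, $t5, $t6: $t5=13^3=14
after add $t5, $t5, $t4: $t5=14+2=16
after add $t1, $t1, 4: $t1=212+4=216
after sub $t4, $t4, 2: $t4=2-2=0
cmp $t4, 0  (cmp 0,0)
bne L2: not taken
after add $t6, $t6, 8: $t6=3+8=11
sw $t5, (212) → M[212]=16
halt.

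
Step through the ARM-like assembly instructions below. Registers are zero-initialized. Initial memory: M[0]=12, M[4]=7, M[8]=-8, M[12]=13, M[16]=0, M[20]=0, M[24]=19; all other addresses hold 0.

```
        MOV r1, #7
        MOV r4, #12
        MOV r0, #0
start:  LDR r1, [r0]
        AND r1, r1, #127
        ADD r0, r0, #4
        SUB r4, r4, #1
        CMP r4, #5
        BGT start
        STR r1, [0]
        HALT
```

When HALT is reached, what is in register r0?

after MOV r1, #7: r1=7
after MOV r4, #12: r4=12
after MOV r0, #0: r0=0
after LDR r1, [r0]: r1=M[0]=12
after AND r1, r1, #127: r1=12&127=12
after ADD r0, r0, #4: r0=0+4=4
after SUB r4, r4, #1: r4=12-1=11
CMP r4, #5  (cmp 11,5)
BGT start: taken
after LDR r1, [r0]: r1=M[4]=7
after AND r1, r1, #127: r1=7&127=7
after ADD r0, r0, #4: r0=4+4=8
after SUB r4, r4, #1: r4=11-1=10
CMP r4, #5  (cmp 10,5)
BGT start: taken
after LDR r1, [r0]: r1=M[8]=-8
after AND r1, r1, #127: r1=(-8)&127=120
after ADD r0, r0, #4: r0=8+4=12
after SUB r4, r4, #1: r4=10-1=9
CMP r4, #5  (cmp 9,5)
BGT start: taken
after LDR r1, [r0]: r1=M[12]=13
after AND r1, r1, #127: r1=13&127=13
after ADD r0, r0, #4: r0=12+4=16
after SUB r4, r4, #1: r4=9-1=8
CMP r4, #5  (cmp 8,5)
BGT start: taken
after LDR r1, [r0]: r1=M[16]=0
after AND r1, r1, #127: r1=0&127=0
after ADD r0, r0, #4: r0=16+4=20
after SUB r4, r4, #1: r4=8-1=7
CMP r4, #5  (cmp 7,5)
BGT start: taken
after LDR r1, [r0]: r1=M[20]=0
after AND r1, r1, #127: r1=0&127=0
after ADD r0, r0, #4: r0=20+4=24
after SUB r4, r4, #1: r4=7-1=6
CMP r4, #5  (cmp 6,5)
BGT start: taken
after LDR r1, [r0]: r1=M[24]=19
after AND r1, r1, #127: r1=19&127=19
after ADD r0, r0, #4: r0=24+4=28
after SUB r4, r4, #1: r4=6-1=5
CMP r4, #5  (cmp 5,5)
BGT start: not taken
STR r1, [0] → M[0]=19
halt.

28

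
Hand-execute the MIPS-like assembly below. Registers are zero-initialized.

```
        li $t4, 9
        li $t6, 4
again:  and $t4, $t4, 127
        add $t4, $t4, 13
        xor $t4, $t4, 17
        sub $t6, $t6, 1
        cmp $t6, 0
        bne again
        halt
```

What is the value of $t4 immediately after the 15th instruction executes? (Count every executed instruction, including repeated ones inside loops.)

li $t4, 9 → $t4=9
li $t6, 4 → $t6=4
and $t4, $t4, 127 → $t4=9&127=9
add $t4, $t4, 13 → $t4=9+13=22
xor $t4, $t4, 17 → $t4=22^17=7
sub $t6, $t6, 1 → $t6=4-1=3
cmp $t6, 0  (cmp 3,0)
bne again: taken
and $t4, $t4, 127 → $t4=7&127=7
add $t4, $t4, 13 → $t4=7+13=20
xor $t4, $t4, 17 → $t4=20^17=5
sub $t6, $t6, 1 → $t6=3-1=2
cmp $t6, 0  (cmp 2,0)
bne again: taken
and $t4, $t4, 127 → $t4=5&127=5
After step 15: $t4 = 5.

5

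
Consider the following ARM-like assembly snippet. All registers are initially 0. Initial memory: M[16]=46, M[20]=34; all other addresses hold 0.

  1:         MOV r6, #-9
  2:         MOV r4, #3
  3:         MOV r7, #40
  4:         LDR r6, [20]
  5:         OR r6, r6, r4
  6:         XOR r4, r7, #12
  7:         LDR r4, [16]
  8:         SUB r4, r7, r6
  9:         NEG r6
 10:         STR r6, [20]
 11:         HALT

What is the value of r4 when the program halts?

r6=-9
r4=3
r7=40
r6=M[20]=34
r6=34|3=35
r4=40^12=36
r4=M[16]=46
r4=40-35=5
r6=-(35)=-35
STR r6, [20] → M[20]=-35
halt.

5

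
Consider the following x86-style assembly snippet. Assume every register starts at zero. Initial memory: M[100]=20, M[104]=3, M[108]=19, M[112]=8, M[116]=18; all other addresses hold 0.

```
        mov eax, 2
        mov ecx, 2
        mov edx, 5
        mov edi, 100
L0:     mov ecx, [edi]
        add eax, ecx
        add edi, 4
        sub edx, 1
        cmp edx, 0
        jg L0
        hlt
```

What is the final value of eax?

eax=2
ecx=2
edx=5
edi=100
ecx=M[100]=20
eax=2+20=22
edi=100+4=104
edx=5-1=4
cmp edx, 0  (cmp 4,0)
jg L0: taken
ecx=M[104]=3
eax=22+3=25
edi=104+4=108
edx=4-1=3
cmp edx, 0  (cmp 3,0)
jg L0: taken
ecx=M[108]=19
eax=25+19=44
edi=108+4=112
edx=3-1=2
cmp edx, 0  (cmp 2,0)
jg L0: taken
ecx=M[112]=8
eax=44+8=52
edi=112+4=116
edx=2-1=1
cmp edx, 0  (cmp 1,0)
jg L0: taken
ecx=M[116]=18
eax=52+18=70
edi=116+4=120
edx=1-1=0
cmp edx, 0  (cmp 0,0)
jg L0: not taken
halt.

70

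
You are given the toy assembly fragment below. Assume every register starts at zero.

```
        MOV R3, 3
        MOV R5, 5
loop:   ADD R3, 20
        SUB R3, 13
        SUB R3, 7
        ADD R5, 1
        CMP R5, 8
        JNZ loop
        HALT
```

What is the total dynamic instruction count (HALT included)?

21

R3=3
R5=5
R3=3+20=23
R3=23-13=10
R3=10-7=3
R5=5+1=6
CMP R5, 8  (cmp 6,8)
JNZ loop: taken
R3=3+20=23
R3=23-13=10
R3=10-7=3
R5=6+1=7
CMP R5, 8  (cmp 7,8)
JNZ loop: taken
R3=3+20=23
R3=23-13=10
R3=10-7=3
R5=7+1=8
CMP R5, 8  (cmp 8,8)
JNZ loop: not taken
halt.
Total executed instructions: 21.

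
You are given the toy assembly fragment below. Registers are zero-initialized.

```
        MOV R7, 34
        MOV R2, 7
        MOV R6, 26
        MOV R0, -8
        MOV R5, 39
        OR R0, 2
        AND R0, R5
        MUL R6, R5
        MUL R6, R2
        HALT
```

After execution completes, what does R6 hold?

MOV R7, 34 → R7=34
MOV R2, 7 → R2=7
MOV R6, 26 → R6=26
MOV R0, -8 → R0=-8
MOV R5, 39 → R5=39
OR R0, 2 → R0=(-8)|2=-6
AND R0, R5 → R0=(-6)&39=34
MUL R6, R5 → R6=26*39=1014
MUL R6, R2 → R6=1014*7=7098
halt.

7098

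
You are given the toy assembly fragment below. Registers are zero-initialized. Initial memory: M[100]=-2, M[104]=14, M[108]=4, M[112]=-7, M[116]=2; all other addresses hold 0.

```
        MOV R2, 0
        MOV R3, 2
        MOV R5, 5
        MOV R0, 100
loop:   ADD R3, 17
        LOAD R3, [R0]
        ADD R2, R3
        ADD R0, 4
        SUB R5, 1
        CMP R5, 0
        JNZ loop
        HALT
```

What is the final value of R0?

MOV R2, 0 → R2=0
MOV R3, 2 → R3=2
MOV R5, 5 → R5=5
MOV R0, 100 → R0=100
ADD R3, 17 → R3=2+17=19
LOAD R3, [R0] → R3=M[100]=-2
ADD R2, R3 → R2=0+(-2)=-2
ADD R0, 4 → R0=100+4=104
SUB R5, 1 → R5=5-1=4
CMP R5, 0  (cmp 4,0)
JNZ loop: taken
ADD R3, 17 → R3=(-2)+17=15
LOAD R3, [R0] → R3=M[104]=14
ADD R2, R3 → R2=(-2)+14=12
ADD R0, 4 → R0=104+4=108
SUB R5, 1 → R5=4-1=3
CMP R5, 0  (cmp 3,0)
JNZ loop: taken
ADD R3, 17 → R3=14+17=31
LOAD R3, [R0] → R3=M[108]=4
ADD R2, R3 → R2=12+4=16
ADD R0, 4 → R0=108+4=112
SUB R5, 1 → R5=3-1=2
CMP R5, 0  (cmp 2,0)
JNZ loop: taken
ADD R3, 17 → R3=4+17=21
LOAD R3, [R0] → R3=M[112]=-7
ADD R2, R3 → R2=16+(-7)=9
ADD R0, 4 → R0=112+4=116
SUB R5, 1 → R5=2-1=1
CMP R5, 0  (cmp 1,0)
JNZ loop: taken
ADD R3, 17 → R3=(-7)+17=10
LOAD R3, [R0] → R3=M[116]=2
ADD R2, R3 → R2=9+2=11
ADD R0, 4 → R0=116+4=120
SUB R5, 1 → R5=1-1=0
CMP R5, 0  (cmp 0,0)
JNZ loop: not taken
halt.

120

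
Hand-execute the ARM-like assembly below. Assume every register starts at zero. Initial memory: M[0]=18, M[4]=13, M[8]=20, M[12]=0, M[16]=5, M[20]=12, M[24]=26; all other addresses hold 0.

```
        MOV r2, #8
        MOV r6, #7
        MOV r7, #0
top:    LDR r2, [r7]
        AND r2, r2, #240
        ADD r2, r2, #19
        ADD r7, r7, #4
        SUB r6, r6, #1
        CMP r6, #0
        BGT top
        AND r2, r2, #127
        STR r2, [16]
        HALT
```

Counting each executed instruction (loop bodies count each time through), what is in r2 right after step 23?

35

MOV r2, #8 → r2=8
MOV r6, #7 → r6=7
MOV r7, #0 → r7=0
LDR r2, [r7] → r2=M[0]=18
AND r2, r2, #240 → r2=18&240=16
ADD r2, r2, #19 → r2=16+19=35
ADD r7, r7, #4 → r7=0+4=4
SUB r6, r6, #1 → r6=7-1=6
CMP r6, #0  (cmp 6,0)
BGT top: taken
LDR r2, [r7] → r2=M[4]=13
AND r2, r2, #240 → r2=13&240=0
ADD r2, r2, #19 → r2=0+19=19
ADD r7, r7, #4 → r7=4+4=8
SUB r6, r6, #1 → r6=6-1=5
CMP r6, #0  (cmp 5,0)
BGT top: taken
LDR r2, [r7] → r2=M[8]=20
AND r2, r2, #240 → r2=20&240=16
ADD r2, r2, #19 → r2=16+19=35
ADD r7, r7, #4 → r7=8+4=12
SUB r6, r6, #1 → r6=5-1=4
CMP r6, #0  (cmp 4,0)
After step 23: r2 = 35.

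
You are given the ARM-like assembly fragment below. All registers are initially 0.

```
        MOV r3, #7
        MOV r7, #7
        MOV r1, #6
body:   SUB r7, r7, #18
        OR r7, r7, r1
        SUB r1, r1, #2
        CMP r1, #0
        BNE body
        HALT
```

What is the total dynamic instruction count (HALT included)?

after MOV r3, #7: r3=7
after MOV r7, #7: r7=7
after MOV r1, #6: r1=6
after SUB r7, r7, #18: r7=7-18=-11
after OR r7, r7, r1: r7=(-11)|6=-9
after SUB r1, r1, #2: r1=6-2=4
CMP r1, #0  (cmp 4,0)
BNE body: taken
after SUB r7, r7, #18: r7=(-9)-18=-27
after OR r7, r7, r1: r7=(-27)|4=-27
after SUB r1, r1, #2: r1=4-2=2
CMP r1, #0  (cmp 2,0)
BNE body: taken
after SUB r7, r7, #18: r7=(-27)-18=-45
after OR r7, r7, r1: r7=(-45)|2=-45
after SUB r1, r1, #2: r1=2-2=0
CMP r1, #0  (cmp 0,0)
BNE body: not taken
halt.
Total executed instructions: 19.

19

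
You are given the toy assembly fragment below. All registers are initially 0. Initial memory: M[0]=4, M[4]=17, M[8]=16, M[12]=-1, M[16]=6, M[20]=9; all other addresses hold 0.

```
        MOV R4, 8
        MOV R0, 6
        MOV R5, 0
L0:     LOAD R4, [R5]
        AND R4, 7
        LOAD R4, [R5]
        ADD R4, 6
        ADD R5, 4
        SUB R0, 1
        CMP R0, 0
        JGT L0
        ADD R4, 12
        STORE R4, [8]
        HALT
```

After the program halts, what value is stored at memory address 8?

27

R4=8
R0=6
R5=0
R4=M[0]=4
R4=4&7=4
R4=M[0]=4
R4=4+6=10
R5=0+4=4
R0=6-1=5
CMP R0, 0  (cmp 5,0)
JGT L0: taken
R4=M[4]=17
R4=17&7=1
R4=M[4]=17
R4=17+6=23
R5=4+4=8
R0=5-1=4
CMP R0, 0  (cmp 4,0)
JGT L0: taken
R4=M[8]=16
R4=16&7=0
R4=M[8]=16
R4=16+6=22
R5=8+4=12
R0=4-1=3
CMP R0, 0  (cmp 3,0)
JGT L0: taken
R4=M[12]=-1
R4=(-1)&7=7
R4=M[12]=-1
R4=(-1)+6=5
R5=12+4=16
R0=3-1=2
CMP R0, 0  (cmp 2,0)
JGT L0: taken
R4=M[16]=6
R4=6&7=6
R4=M[16]=6
R4=6+6=12
R5=16+4=20
R0=2-1=1
CMP R0, 0  (cmp 1,0)
JGT L0: taken
R4=M[20]=9
R4=9&7=1
R4=M[20]=9
R4=9+6=15
R5=20+4=24
R0=1-1=0
CMP R0, 0  (cmp 0,0)
JGT L0: not taken
R4=15+12=27
STORE R4, [8] → M[8]=27
halt.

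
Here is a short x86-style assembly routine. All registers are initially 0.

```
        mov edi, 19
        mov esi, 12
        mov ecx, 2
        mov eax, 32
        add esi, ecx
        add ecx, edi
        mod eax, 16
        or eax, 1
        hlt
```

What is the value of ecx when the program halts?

after mov edi, 19: edi=19
after mov esi, 12: esi=12
after mov ecx, 2: ecx=2
after mov eax, 32: eax=32
after add esi, ecx: esi=12+2=14
after add ecx, edi: ecx=2+19=21
after mod eax, 16: eax=32%16=0
after or eax, 1: eax=0|1=1
halt.

21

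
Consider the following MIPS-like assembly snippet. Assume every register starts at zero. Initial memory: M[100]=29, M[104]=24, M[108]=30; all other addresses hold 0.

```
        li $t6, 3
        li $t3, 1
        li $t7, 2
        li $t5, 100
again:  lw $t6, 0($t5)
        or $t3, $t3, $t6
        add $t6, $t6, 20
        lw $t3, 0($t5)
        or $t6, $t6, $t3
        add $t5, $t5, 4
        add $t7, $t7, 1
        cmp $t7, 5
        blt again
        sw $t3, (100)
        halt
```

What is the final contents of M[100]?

30

li $t6, 3 → $t6=3
li $t3, 1 → $t3=1
li $t7, 2 → $t7=2
li $t5, 100 → $t5=100
lw $t6, 0($t5) → $t6=M[100]=29
or $t3, $t3, $t6 → $t3=1|29=29
add $t6, $t6, 20 → $t6=29+20=49
lw $t3, 0($t5) → $t3=M[100]=29
or $t6, $t6, $t3 → $t6=49|29=61
add $t5, $t5, 4 → $t5=100+4=104
add $t7, $t7, 1 → $t7=2+1=3
cmp $t7, 5  (cmp 3,5)
blt again: taken
lw $t6, 0($t5) → $t6=M[104]=24
or $t3, $t3, $t6 → $t3=29|24=29
add $t6, $t6, 20 → $t6=24+20=44
lw $t3, 0($t5) → $t3=M[104]=24
or $t6, $t6, $t3 → $t6=44|24=60
add $t5, $t5, 4 → $t5=104+4=108
add $t7, $t7, 1 → $t7=3+1=4
cmp $t7, 5  (cmp 4,5)
blt again: taken
lw $t6, 0($t5) → $t6=M[108]=30
or $t3, $t3, $t6 → $t3=24|30=30
add $t6, $t6, 20 → $t6=30+20=50
lw $t3, 0($t5) → $t3=M[108]=30
or $t6, $t6, $t3 → $t6=50|30=62
add $t5, $t5, 4 → $t5=108+4=112
add $t7, $t7, 1 → $t7=4+1=5
cmp $t7, 5  (cmp 5,5)
blt again: not taken
sw $t3, (100) → M[100]=30
halt.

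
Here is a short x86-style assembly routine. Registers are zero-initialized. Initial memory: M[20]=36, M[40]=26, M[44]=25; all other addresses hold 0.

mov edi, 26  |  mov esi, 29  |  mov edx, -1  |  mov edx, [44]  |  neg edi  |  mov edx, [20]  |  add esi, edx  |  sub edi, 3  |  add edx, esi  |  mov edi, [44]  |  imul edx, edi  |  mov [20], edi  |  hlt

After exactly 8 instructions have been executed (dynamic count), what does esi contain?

65

after mov edi, 26: edi=26
after mov esi, 29: esi=29
after mov edx, -1: edx=-1
after mov edx, [44]: edx=M[44]=25
after neg edi: edi=-(26)=-26
after mov edx, [20]: edx=M[20]=36
after add esi, edx: esi=29+36=65
after sub edi, 3: edi=(-26)-3=-29
After step 8: esi = 65.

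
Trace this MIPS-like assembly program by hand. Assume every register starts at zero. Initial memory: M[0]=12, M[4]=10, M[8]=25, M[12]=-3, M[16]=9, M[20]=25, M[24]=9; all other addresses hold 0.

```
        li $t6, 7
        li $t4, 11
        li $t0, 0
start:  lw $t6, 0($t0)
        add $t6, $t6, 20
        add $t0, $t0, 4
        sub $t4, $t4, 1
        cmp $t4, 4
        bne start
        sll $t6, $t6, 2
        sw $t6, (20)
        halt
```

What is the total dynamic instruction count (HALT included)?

li $t6, 7 → $t6=7
li $t4, 11 → $t4=11
li $t0, 0 → $t0=0
lw $t6, 0($t0) → $t6=M[0]=12
add $t6, $t6, 20 → $t6=12+20=32
add $t0, $t0, 4 → $t0=0+4=4
sub $t4, $t4, 1 → $t4=11-1=10
cmp $t4, 4  (cmp 10,4)
bne start: taken
lw $t6, 0($t0) → $t6=M[4]=10
add $t6, $t6, 20 → $t6=10+20=30
add $t0, $t0, 4 → $t0=4+4=8
sub $t4, $t4, 1 → $t4=10-1=9
cmp $t4, 4  (cmp 9,4)
bne start: taken
lw $t6, 0($t0) → $t6=M[8]=25
add $t6, $t6, 20 → $t6=25+20=45
add $t0, $t0, 4 → $t0=8+4=12
sub $t4, $t4, 1 → $t4=9-1=8
cmp $t4, 4  (cmp 8,4)
bne start: taken
lw $t6, 0($t0) → $t6=M[12]=-3
add $t6, $t6, 20 → $t6=(-3)+20=17
add $t0, $t0, 4 → $t0=12+4=16
sub $t4, $t4, 1 → $t4=8-1=7
cmp $t4, 4  (cmp 7,4)
bne start: taken
lw $t6, 0($t0) → $t6=M[16]=9
add $t6, $t6, 20 → $t6=9+20=29
add $t0, $t0, 4 → $t0=16+4=20
sub $t4, $t4, 1 → $t4=7-1=6
cmp $t4, 4  (cmp 6,4)
bne start: taken
lw $t6, 0($t0) → $t6=M[20]=25
add $t6, $t6, 20 → $t6=25+20=45
add $t0, $t0, 4 → $t0=20+4=24
sub $t4, $t4, 1 → $t4=6-1=5
cmp $t4, 4  (cmp 5,4)
bne start: taken
lw $t6, 0($t0) → $t6=M[24]=9
add $t6, $t6, 20 → $t6=9+20=29
add $t0, $t0, 4 → $t0=24+4=28
sub $t4, $t4, 1 → $t4=5-1=4
cmp $t4, 4  (cmp 4,4)
bne start: not taken
sll $t6, $t6, 2 → $t6=29<<2=116
sw $t6, (20) → M[20]=116
halt.
Total executed instructions: 48.

48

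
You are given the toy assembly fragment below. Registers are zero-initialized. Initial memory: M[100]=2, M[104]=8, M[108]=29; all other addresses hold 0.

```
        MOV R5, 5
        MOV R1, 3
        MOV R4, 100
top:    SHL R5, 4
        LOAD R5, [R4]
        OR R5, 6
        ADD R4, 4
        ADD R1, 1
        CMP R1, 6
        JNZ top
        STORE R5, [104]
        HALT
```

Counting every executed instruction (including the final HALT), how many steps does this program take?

26

after MOV R5, 5: R5=5
after MOV R1, 3: R1=3
after MOV R4, 100: R4=100
after SHL R5, 4: R5=5<<4=80
after LOAD R5, [R4]: R5=M[100]=2
after OR R5, 6: R5=2|6=6
after ADD R4, 4: R4=100+4=104
after ADD R1, 1: R1=3+1=4
CMP R1, 6  (cmp 4,6)
JNZ top: taken
after SHL R5, 4: R5=6<<4=96
after LOAD R5, [R4]: R5=M[104]=8
after OR R5, 6: R5=8|6=14
after ADD R4, 4: R4=104+4=108
after ADD R1, 1: R1=4+1=5
CMP R1, 6  (cmp 5,6)
JNZ top: taken
after SHL R5, 4: R5=14<<4=224
after LOAD R5, [R4]: R5=M[108]=29
after OR R5, 6: R5=29|6=31
after ADD R4, 4: R4=108+4=112
after ADD R1, 1: R1=5+1=6
CMP R1, 6  (cmp 6,6)
JNZ top: not taken
STORE R5, [104] → M[104]=31
halt.
Total executed instructions: 26.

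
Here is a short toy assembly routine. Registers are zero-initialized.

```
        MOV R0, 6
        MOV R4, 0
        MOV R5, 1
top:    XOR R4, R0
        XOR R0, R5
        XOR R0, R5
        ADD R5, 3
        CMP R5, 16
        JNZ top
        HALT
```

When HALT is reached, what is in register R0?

R0=6
R4=0
R5=1
R4=0^6=6
R0=6^1=7
R0=7^1=6
R5=1+3=4
CMP R5, 16  (cmp 4,16)
JNZ top: taken
R4=6^6=0
R0=6^4=2
R0=2^4=6
R5=4+3=7
CMP R5, 16  (cmp 7,16)
JNZ top: taken
R4=0^6=6
R0=6^7=1
R0=1^7=6
R5=7+3=10
CMP R5, 16  (cmp 10,16)
JNZ top: taken
R4=6^6=0
R0=6^10=12
R0=12^10=6
R5=10+3=13
CMP R5, 16  (cmp 13,16)
JNZ top: taken
R4=0^6=6
R0=6^13=11
R0=11^13=6
R5=13+3=16
CMP R5, 16  (cmp 16,16)
JNZ top: not taken
halt.

6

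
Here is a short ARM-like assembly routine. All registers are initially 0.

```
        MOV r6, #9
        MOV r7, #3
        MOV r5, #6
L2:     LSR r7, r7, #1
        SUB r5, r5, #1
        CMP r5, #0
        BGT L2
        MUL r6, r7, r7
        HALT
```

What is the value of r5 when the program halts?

0

after MOV r6, #9: r6=9
after MOV r7, #3: r7=3
after MOV r5, #6: r5=6
after LSR r7, r7, #1: r7=3>>1=1
after SUB r5, r5, #1: r5=6-1=5
CMP r5, #0  (cmp 5,0)
BGT L2: taken
after LSR r7, r7, #1: r7=1>>1=0
after SUB r5, r5, #1: r5=5-1=4
CMP r5, #0  (cmp 4,0)
BGT L2: taken
after LSR r7, r7, #1: r7=0>>1=0
after SUB r5, r5, #1: r5=4-1=3
CMP r5, #0  (cmp 3,0)
BGT L2: taken
after LSR r7, r7, #1: r7=0>>1=0
after SUB r5, r5, #1: r5=3-1=2
CMP r5, #0  (cmp 2,0)
BGT L2: taken
after LSR r7, r7, #1: r7=0>>1=0
after SUB r5, r5, #1: r5=2-1=1
CMP r5, #0  (cmp 1,0)
BGT L2: taken
after LSR r7, r7, #1: r7=0>>1=0
after SUB r5, r5, #1: r5=1-1=0
CMP r5, #0  (cmp 0,0)
BGT L2: not taken
after MUL r6, r7, r7: r6=0*0=0
halt.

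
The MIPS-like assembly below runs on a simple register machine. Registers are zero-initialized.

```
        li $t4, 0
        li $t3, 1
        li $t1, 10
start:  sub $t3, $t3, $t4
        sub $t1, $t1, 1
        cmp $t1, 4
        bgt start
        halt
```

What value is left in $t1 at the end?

after li $t4, 0: $t4=0
after li $t3, 1: $t3=1
after li $t1, 10: $t1=10
after sub $t3, $t3, $t4: $t3=1-0=1
after sub $t1, $t1, 1: $t1=10-1=9
cmp $t1, 4  (cmp 9,4)
bgt start: taken
after sub $t3, $t3, $t4: $t3=1-0=1
after sub $t1, $t1, 1: $t1=9-1=8
cmp $t1, 4  (cmp 8,4)
bgt start: taken
after sub $t3, $t3, $t4: $t3=1-0=1
after sub $t1, $t1, 1: $t1=8-1=7
cmp $t1, 4  (cmp 7,4)
bgt start: taken
after sub $t3, $t3, $t4: $t3=1-0=1
after sub $t1, $t1, 1: $t1=7-1=6
cmp $t1, 4  (cmp 6,4)
bgt start: taken
after sub $t3, $t3, $t4: $t3=1-0=1
after sub $t1, $t1, 1: $t1=6-1=5
cmp $t1, 4  (cmp 5,4)
bgt start: taken
after sub $t3, $t3, $t4: $t3=1-0=1
after sub $t1, $t1, 1: $t1=5-1=4
cmp $t1, 4  (cmp 4,4)
bgt start: not taken
halt.

4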